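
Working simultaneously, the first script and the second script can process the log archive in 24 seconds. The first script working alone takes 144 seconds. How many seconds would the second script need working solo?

144/5 seconds

Combined rate is 1/24 per second.
Known contribution: 1/144 per second.
So the second script's rate is 1/24 − 1/144 = 5/144, meaning 144/5 seconds alone.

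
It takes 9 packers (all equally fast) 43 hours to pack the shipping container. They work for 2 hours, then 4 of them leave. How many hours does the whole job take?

379/5 hours

One packer does 1/387 of the job per hour.
After 2 hours with 9 packers, 2/43 is done (41/43 left).
With 5 packers the rate is 5/387, so the rest takes 41/43 ÷ 5/387 = 369/5 hours.
Total = 2 + 369/5 = 379/5 hours.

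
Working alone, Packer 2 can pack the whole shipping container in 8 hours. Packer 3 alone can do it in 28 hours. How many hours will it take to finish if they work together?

56/9 hours

Combined rate: 1/8 + 1/28 = (7 + 2)/56 = 9/56 per hour.
Time = 1 ÷ (9/56) = 56/9 hours.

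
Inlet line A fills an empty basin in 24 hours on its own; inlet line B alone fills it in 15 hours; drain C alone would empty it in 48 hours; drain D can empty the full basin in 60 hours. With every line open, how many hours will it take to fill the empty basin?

240/17 hours

Net rate = 1/24 + 1/15 − 1/48 − 1/60 = (10 + 16 − 5 − 4)/240 = 17/240 per hour.
Filling time = 1 ÷ (17/240) = 240/17 hours.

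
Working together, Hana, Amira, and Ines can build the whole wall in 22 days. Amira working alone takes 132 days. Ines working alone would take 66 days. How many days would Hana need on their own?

Combined rate is 1/22 per day.
Known contribution: 1/132 + 1/66 = (1 + 2)/132 = 3/132 = 1/44 per day.
So Hana's rate is 1/22 − 1/44 = 1/44, meaning 44 days alone.

44 days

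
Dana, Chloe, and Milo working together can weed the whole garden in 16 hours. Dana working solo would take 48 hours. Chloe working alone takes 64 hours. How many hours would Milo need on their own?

Combined rate is 1/16 per hour.
Known contribution: 1/48 + 1/64 = (4 + 3)/192 = 7/192 per hour.
So Milo's rate is 1/16 − 7/192 = 5/192, meaning 192/5 hours alone.

192/5 hours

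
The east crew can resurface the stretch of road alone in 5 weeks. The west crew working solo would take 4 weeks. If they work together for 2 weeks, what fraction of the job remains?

Combined rate: 1/5 + 1/4 = (4 + 5)/20 = 9/20 per week.
In 2 weeks they complete 2·9/20 = 9/10 of the job.
So 1/10 remains.

1/10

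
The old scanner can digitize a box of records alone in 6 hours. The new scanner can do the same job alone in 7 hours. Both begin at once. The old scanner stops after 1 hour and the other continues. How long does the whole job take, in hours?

In the first 1 hour the combined rate is 13/42, so 13/42 of the job is done, leaving 29/42.
After the old scanner leaves the rate is 1/7 per hour; the remaining 29/42 takes 29/6 hours.
Total = 1 + 29/6 = 35/6 hours.

35/6 hours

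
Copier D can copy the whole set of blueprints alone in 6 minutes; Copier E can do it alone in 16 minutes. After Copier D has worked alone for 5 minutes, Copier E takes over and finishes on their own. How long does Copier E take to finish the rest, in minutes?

In 5 minutes Copier D does 5/6 of the job, leaving 1/6.
Copier E works at 1/16 per minute, so finishing takes 1/6 ÷ 1/16 = 8/3 minutes.

8/3 minutes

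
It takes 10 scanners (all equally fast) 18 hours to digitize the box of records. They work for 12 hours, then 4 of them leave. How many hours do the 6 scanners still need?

One scanner does 1/180 of the job per hour.
After 12 hours with 10 scanners, 2/3 is done (1/3 left).
With 6 scanners the rate is 6/180 = 1/30, so the rest takes 1/3 ÷ 1/30 = 10 hours.

10 hours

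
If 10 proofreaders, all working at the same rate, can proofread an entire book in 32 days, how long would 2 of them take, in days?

Total work is 10·32 = 320 proofreader-days.
With 2 proofreaders: 320/2 = 160 days.

160 days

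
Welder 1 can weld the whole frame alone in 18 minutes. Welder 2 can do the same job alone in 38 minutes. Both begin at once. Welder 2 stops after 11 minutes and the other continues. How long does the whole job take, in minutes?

243/19 minutes

In the first 11 minutes the combined rate is 14/171, so 154/171 of the job is done, leaving 17/171.
After Welder 2 leaves the rate is 1/18 per minute; the remaining 17/171 takes 34/19 minutes.
Total = 11 + 34/19 = 243/19 minutes.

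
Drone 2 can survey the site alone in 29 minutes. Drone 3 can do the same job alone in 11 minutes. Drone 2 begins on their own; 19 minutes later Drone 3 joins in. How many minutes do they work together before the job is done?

In the first 19 minutes Drone 2 alone does 19/29 of the job, leaving 10/29.
Once everyone is working, combined rate: 1/29 + 1/11 = (11 + 29)/319 = 40/319 per minute.
Remaining 10/29 at 40/319 per minute takes 11/4 minutes.

11/4 minutes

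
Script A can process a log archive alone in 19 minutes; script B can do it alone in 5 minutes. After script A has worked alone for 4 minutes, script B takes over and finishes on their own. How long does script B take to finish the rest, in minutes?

In 4 minutes script A does 4/19 of the job, leaving 15/19.
Script B works at 1/5 per minute, so finishing takes 15/19 ÷ 1/5 = 75/19 minutes.

75/19 minutes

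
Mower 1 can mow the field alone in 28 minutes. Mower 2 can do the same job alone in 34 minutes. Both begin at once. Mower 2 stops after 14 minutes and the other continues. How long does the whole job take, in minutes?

In the first 14 minutes the combined rate is 31/476, so 31/34 of the job is done, leaving 3/34.
After Mower 2 leaves the rate is 1/28 per minute; the remaining 3/34 takes 42/17 minutes.
Total = 14 + 42/17 = 280/17 minutes.

280/17 minutes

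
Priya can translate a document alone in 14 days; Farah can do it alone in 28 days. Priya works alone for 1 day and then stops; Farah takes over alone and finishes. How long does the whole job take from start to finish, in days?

27 days

In 1 day Priya does 1/14 of the job, leaving 13/14.
Farah works at 1/28 per day, so finishing takes 13/14 ÷ 1/28 = 26 days.
Total time = 1 + 26 = 27 days.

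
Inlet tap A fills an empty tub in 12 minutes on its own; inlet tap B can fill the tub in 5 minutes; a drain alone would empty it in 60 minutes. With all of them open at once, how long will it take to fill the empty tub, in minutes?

Net rate = 1/12 + 1/5 − 1/60 = (5 + 12 − 1)/60 = 16/60 = 4/15 per minute.
Filling time = 1 ÷ (4/15) = 15/4 minutes.

15/4 minutes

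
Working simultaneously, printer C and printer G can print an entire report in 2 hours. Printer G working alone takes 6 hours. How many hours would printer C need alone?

Combined rate is 1/2 per hour.
Known contribution: 1/6 per hour.
So printer C's rate is 1/2 − 1/6 = 1/3, meaning 3 hours alone.

3 hours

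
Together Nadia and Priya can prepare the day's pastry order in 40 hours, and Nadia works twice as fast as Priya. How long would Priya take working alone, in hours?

120 hours

Let Priya's rate be r; then Nadia's rate is 2r, so together (2 + 1)r = 3r = 1/40.
Thus r = 1/120 per hour.
Priya alone: 120 hours; Nadia alone: 60 hours.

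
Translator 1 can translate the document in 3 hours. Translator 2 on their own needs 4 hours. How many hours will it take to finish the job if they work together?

Combined rate: 1/3 + 1/4 = (4 + 3)/12 = 7/12 per hour.
Time = 1 ÷ (7/12) = 12/7 hours.

12/7 hours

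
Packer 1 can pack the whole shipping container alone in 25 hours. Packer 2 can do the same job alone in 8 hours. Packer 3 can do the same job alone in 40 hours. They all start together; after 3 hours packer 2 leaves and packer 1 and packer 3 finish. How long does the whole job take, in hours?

125/13 hours

In the first 3 hours the combined rate is 19/100, so 57/100 of the job is done, leaving 43/100.
After packer 2 leaves the rate is 13/200 per hour; the remaining 43/100 takes 86/13 hours.
Total = 3 + 86/13 = 125/13 hours.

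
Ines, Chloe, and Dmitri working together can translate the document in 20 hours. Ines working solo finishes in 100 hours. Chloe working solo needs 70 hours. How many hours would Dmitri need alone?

350/9 hours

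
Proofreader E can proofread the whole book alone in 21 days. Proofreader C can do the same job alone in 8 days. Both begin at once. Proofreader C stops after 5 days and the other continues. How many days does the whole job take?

In the first 5 days the combined rate is 29/168, so 145/168 of the job is done, leaving 23/168.
After proofreader C leaves the rate is 1/21 per day; the remaining 23/168 takes 23/8 days.
Total = 5 + 23/8 = 63/8 days.

63/8 days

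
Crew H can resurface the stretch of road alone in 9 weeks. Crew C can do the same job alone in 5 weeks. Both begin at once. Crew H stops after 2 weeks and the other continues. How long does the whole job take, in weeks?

35/9 weeks

In the first 2 weeks the combined rate is 14/45, so 28/45 of the job is done, leaving 17/45.
After Crew H leaves the rate is 1/5 per week; the remaining 17/45 takes 17/9 weeks.
Total = 2 + 17/9 = 35/9 weeks.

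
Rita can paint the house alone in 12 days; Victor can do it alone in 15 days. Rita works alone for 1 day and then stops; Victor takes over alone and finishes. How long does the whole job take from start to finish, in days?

In 1 day Rita does 1/12 of the job, leaving 11/12.
Victor works at 1/15 per day, so finishing takes 11/12 ÷ 1/15 = 55/4 days.
Total time = 1 + 55/4 = 59/4 days.

59/4 days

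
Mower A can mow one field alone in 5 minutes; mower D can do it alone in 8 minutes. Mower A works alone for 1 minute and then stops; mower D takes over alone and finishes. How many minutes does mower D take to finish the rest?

32/5 minutes

In 1 minute mower A does 1/5 of the job, leaving 4/5.
Mower D works at 1/8 per minute, so finishing takes 4/5 ÷ 1/8 = 32/5 minutes.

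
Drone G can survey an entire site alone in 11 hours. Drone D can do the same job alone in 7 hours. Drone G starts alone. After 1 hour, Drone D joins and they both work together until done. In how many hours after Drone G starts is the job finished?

44/9 hours

In the first 1 hour Drone G alone does 1/11 of the job, leaving 10/11.
Once everyone is working, combined rate: 1/11 + 1/7 = (7 + 11)/77 = 18/77 per hour.
Remaining 10/11 at 18/77 per hour takes 35/9 hours.
Total from the start = 1 + 35/9 = 44/9 hours.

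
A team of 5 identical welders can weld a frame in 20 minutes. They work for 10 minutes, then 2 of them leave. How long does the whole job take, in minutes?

80/3 minutes

One welder does 1/100 of the job per minute.
After 10 minutes with 5 welders, 1/2 is done (1/2 left).
With 3 welders the rate is 3/100, so the rest takes 1/2 ÷ 3/100 = 50/3 minutes.
Total = 10 + 50/3 = 80/3 minutes.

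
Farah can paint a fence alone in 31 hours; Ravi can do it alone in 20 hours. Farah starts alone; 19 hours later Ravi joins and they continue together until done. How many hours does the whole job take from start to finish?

In 19 hours Farah does 19/31 of the job, leaving 12/31.
Farah and Ravi together work at 51/620 per hour, so finishing takes 12/31 ÷ 51/620 = 80/17 hours.
Total time = 19 + 80/17 = 403/17 hours.

403/17 hours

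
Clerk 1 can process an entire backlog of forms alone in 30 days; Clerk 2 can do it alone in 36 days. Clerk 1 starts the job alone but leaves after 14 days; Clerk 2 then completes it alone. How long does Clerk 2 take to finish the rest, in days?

96/5 days

In 14 days Clerk 1 does 14/30 = 7/15 of the job, leaving 8/15.
Clerk 2 works at 1/36 per day, so finishing takes 8/15 ÷ 1/36 = 96/5 days.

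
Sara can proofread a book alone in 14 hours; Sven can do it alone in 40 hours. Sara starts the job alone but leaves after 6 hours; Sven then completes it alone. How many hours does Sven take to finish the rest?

In 6 hours Sara does 6/14 = 3/7 of the job, leaving 4/7.
Sven works at 1/40 per hour, so finishing takes 4/7 ÷ 1/40 = 160/7 hours.

160/7 hours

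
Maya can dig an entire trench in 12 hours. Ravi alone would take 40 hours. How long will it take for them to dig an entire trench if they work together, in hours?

120/13 hours

Combined rate: 1/12 + 1/40 = (10 + 3)/120 = 13/120 per hour.
Time = 1 ÷ (13/120) = 120/13 hours.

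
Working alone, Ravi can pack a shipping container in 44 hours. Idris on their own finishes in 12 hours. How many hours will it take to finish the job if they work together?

With two workers the combined time is the product over the sum: 44·12/(44+12) = 528/56 = 66/7 hours.

66/7 hours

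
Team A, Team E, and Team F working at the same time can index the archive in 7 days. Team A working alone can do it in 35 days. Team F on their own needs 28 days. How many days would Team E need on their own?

140/11 days

Combined rate is 1/7 per day.
Known contribution: 1/35 + 1/28 = (4 + 5)/140 = 9/140 per day.
So Team E's rate is 1/7 − 9/140 = 11/140, meaning 140/11 days alone.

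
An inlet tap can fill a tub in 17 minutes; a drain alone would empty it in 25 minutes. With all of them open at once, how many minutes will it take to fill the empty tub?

425/8 minutes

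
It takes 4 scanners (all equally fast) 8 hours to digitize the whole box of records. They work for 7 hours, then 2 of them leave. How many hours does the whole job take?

One scanner does 1/32 of the job per hour.
After 7 hours with 4 scanners, 7/8 is done (1/8 left).
With 2 scanners the rate is 2/32 = 1/16, so the rest takes 1/8 ÷ 1/16 = 2 hours.
Total = 7 + 2 = 9 hours.

9 hours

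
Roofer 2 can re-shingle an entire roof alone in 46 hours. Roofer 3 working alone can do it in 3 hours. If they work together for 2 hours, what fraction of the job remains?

20/69

Combined rate: 1/46 + 1/3 = (3 + 46)/138 = 49/138 per hour.
In 2 hours they complete 2·49/138 = 49/69 of the job.
So 20/69 remains.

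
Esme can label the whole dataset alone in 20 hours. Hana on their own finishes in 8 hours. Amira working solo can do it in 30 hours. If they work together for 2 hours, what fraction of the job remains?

7/12

Combined rate: 1/20 + 1/8 + 1/30 = (6 + 15 + 4)/120 = 25/120 = 5/24 per hour.
In 2 hours they complete 2·5/24 = 5/12 of the job.
So 7/12 remains.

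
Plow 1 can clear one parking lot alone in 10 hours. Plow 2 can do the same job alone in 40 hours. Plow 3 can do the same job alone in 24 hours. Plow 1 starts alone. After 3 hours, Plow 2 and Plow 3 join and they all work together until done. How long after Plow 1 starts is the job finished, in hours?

36/5 hours

In the first 3 hours Plow 1 alone does 3/10 of the job, leaving 7/10.
Once everyone is working, combined rate: 1/10 + 1/40 + 1/24 = (12 + 3 + 5)/120 = 20/120 = 1/6 per hour.
Remaining 7/10 at 1/6 per hour takes 21/5 hours.
Total from the start = 3 + 21/5 = 36/5 hours.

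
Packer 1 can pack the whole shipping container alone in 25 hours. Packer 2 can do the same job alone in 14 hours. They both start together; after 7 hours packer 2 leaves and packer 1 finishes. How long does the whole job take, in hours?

25/2 hours

In the first 7 hours the combined rate is 39/350, so 39/50 of the job is done, leaving 11/50.
After packer 2 leaves the rate is 1/25 per hour; the remaining 11/50 takes 11/2 hours.
Total = 7 + 11/2 = 25/2 hours.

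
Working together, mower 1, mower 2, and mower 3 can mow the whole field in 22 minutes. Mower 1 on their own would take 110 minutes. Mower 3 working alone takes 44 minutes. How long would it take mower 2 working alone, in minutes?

220/3 minutes

Combined rate is 1/22 per minute.
Known contribution: 1/110 + 1/44 = (2 + 5)/220 = 7/220 per minute.
So mower 2's rate is 1/22 − 7/220 = 3/220, meaning 220/3 minutes alone.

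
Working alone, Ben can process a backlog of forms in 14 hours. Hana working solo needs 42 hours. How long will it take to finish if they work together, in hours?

21/2 hours

Combined rate: 1/14 + 1/42 = (3 + 1)/42 = 4/42 = 2/21 per hour.
Time = 1 ÷ (2/21) = 21/2 hours.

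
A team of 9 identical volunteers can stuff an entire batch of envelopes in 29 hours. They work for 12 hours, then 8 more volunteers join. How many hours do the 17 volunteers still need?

One volunteer does 1/261 of the job per hour.
After 12 hours with 9 volunteers, 12/29 is done (17/29 left).
With 17 volunteers the rate is 17/261, so the rest takes 17/29 ÷ 17/261 = 9 hours.

9 hours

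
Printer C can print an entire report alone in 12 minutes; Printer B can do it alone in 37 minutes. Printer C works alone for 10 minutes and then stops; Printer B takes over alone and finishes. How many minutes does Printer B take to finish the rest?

In 10 minutes Printer C does 10/12 = 5/6 of the job, leaving 1/6.
Printer B works at 1/37 per minute, so finishing takes 1/6 ÷ 1/37 = 37/6 minutes.

37/6 minutes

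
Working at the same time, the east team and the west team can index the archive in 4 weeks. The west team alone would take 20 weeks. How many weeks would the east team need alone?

5 weeks

Combined rate is 1/4 per week.
Known contribution: 1/20 per week.
So the east team's rate is 1/4 − 1/20 = 1/5, meaning 5 weeks alone.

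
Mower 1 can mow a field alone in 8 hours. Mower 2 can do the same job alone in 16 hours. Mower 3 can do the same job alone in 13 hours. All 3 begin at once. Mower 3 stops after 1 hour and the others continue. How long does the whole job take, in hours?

64/13 hours

In the first 1 hour the combined rate is 55/208, so 55/208 of the job is done, leaving 153/208.
After mower 3 leaves the rate is 3/16 per hour; the remaining 153/208 takes 51/13 hours.
Total = 1 + 51/13 = 64/13 hours.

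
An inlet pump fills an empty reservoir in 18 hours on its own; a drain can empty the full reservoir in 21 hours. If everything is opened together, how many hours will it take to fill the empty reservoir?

126 hours

Net rate = 1/18 − 1/21 = (7 − 6)/126 = 1/126 per hour.
Filling time = 1 ÷ (1/126) = 126 hours.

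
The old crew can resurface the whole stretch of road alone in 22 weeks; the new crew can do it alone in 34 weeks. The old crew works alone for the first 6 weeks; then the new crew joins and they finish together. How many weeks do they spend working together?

68/7 weeks

In 6 weeks the old crew does 6/22 = 3/11 of the job, leaving 8/11.
The old crew and the new crew together work at 14/187 per week, so finishing takes 8/11 ÷ 14/187 = 68/7 weeks.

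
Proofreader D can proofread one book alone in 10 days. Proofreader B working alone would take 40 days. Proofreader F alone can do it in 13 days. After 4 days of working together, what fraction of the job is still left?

Combined rate: 1/10 + 1/40 + 1/13 = (52 + 13 + 40)/520 = 105/520 = 21/104 per day.
In 4 days they complete 4·21/104 = 21/26 of the job.
So 5/26 remains.

5/26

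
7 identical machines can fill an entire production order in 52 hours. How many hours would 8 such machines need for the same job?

91/2 hours

Total work is 7·52 = 364 machine-hours.
With 8 machines: 364/8 = 91/2 hours.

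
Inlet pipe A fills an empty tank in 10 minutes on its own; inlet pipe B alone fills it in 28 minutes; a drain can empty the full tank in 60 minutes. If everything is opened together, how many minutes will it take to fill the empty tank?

42/5 minutes

Net rate = 1/10 + 1/28 − 1/60 = (42 + 15 − 7)/420 = 50/420 = 5/42 per minute.
Filling time = 1 ÷ (5/42) = 42/5 minutes.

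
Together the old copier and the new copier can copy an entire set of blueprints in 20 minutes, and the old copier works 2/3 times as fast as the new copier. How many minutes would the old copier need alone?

Let the new copier's rate be r; then the old copier's rate is (2/3)r, so together (2/3 + 1)r = (5/3)r = 1/20.
Thus r = 3/100 per minute.
The new copier alone: 100/3 minutes; the old copier alone: 50 minutes.

50 minutes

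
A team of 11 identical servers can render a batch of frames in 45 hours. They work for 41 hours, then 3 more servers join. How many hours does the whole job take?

One server does 1/495 of the job per hour.
After 41 hours with 11 servers, 41/45 is done (4/45 left).
With 14 servers the rate is 14/495, so the rest takes 4/45 ÷ 14/495 = 22/7 hours.
Total = 41 + 22/7 = 309/7 hours.

309/7 hours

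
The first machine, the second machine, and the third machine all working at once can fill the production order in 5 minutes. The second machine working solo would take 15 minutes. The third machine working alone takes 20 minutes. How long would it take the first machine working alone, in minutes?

12 minutes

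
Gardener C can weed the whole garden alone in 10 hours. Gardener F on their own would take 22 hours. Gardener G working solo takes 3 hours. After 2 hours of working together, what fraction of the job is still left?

7/165

Combined rate: 1/10 + 1/22 + 1/3 = (33 + 15 + 110)/330 = 158/330 = 79/165 per hour.
In 2 hours they complete 2·79/165 = 158/165 of the job.
So 7/165 remains.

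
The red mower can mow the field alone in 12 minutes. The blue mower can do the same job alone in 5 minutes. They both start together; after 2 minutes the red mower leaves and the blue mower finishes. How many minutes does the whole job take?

25/6 minutes

In the first 2 minutes the combined rate is 17/60, so 17/30 of the job is done, leaving 13/30.
After the red mower leaves the rate is 1/5 per minute; the remaining 13/30 takes 13/6 minutes.
Total = 2 + 13/6 = 25/6 minutes.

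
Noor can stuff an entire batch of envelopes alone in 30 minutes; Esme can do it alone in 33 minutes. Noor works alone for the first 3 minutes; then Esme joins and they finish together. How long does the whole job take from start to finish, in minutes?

120/7 minutes

In 3 minutes Noor does 3/30 = 1/10 of the job, leaving 9/10.
Noor and Esme together work at 7/110 per minute, so finishing takes 9/10 ÷ 7/110 = 99/7 minutes.
Total time = 3 + 99/7 = 120/7 minutes.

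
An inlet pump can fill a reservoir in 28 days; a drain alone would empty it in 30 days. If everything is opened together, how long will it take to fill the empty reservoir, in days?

Net rate = 1/28 − 1/30 = (15 − 14)/420 = 1/420 per day.
Filling time = 1 ÷ (1/420) = 420 days.

420 days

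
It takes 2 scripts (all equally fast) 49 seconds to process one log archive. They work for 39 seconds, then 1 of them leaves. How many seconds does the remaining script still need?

20 seconds

One script does 1/98 of the job per second.
After 39 seconds with 2 scripts, 39/49 is done (10/49 left).
With 1 script the rate is 1/98, so the rest takes 10/49 ÷ 1/98 = 20 seconds.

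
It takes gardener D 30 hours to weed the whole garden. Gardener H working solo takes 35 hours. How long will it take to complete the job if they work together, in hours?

With two workers the combined time is the product over the sum: 30·35/(30+35) = 1050/65 = 210/13 hours.

210/13 hours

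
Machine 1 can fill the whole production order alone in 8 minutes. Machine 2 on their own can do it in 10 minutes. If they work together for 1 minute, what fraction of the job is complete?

9/40

Combined rate: 1/8 + 1/10 = (5 + 4)/40 = 9/40 per minute.
In 1 minute they complete 1·9/40 = 9/40 of the job.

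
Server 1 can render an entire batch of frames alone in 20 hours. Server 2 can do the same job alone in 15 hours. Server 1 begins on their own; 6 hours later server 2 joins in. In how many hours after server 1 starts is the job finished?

12 hours

In the first 6 hours server 1 alone does 6/20 = 3/10 of the job, leaving 7/10.
Once everyone is working, combined rate: 1/20 + 1/15 = (3 + 4)/60 = 7/60 per hour.
Remaining 7/10 at 7/60 per hour takes 6 hours.
Total from the start = 6 + 6 = 12 hours.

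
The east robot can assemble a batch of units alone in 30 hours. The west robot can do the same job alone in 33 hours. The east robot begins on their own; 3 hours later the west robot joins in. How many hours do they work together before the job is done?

In the first 3 hours the east robot alone does 3/30 = 1/10 of the job, leaving 9/10.
Once everyone is working, combined rate: 1/30 + 1/33 = (11 + 10)/330 = 21/330 = 7/110 per hour.
Remaining 9/10 at 7/110 per hour takes 99/7 hours.

99/7 hours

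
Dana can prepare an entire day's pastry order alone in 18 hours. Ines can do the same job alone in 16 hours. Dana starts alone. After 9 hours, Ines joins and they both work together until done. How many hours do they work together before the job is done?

72/17 hours

In the first 9 hours Dana alone does 9/18 = 1/2 of the job, leaving 1/2.
Once everyone is working, combined rate: 1/18 + 1/16 = (8 + 9)/144 = 17/144 per hour.
Remaining 1/2 at 17/144 per hour takes 72/17 hours.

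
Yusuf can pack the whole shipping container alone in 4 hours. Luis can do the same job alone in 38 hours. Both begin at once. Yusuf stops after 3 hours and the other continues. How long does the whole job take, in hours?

19/2 hours

In the first 3 hours the combined rate is 21/76, so 63/76 of the job is done, leaving 13/76.
After Yusuf leaves the rate is 1/38 per hour; the remaining 13/76 takes 13/2 hours.
Total = 3 + 13/2 = 19/2 hours.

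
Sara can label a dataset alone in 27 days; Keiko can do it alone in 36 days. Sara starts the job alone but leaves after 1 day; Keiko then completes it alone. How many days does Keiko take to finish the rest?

In 1 day Sara does 1/27 of the job, leaving 26/27.
Keiko works at 1/36 per day, so finishing takes 26/27 ÷ 1/36 = 104/3 days.

104/3 days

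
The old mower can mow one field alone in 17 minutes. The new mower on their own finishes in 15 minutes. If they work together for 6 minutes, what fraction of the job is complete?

Combined rate: 1/17 + 1/15 = (15 + 17)/255 = 32/255 per minute.
In 6 minutes they complete 6·32/255 = 64/85 of the job.

64/85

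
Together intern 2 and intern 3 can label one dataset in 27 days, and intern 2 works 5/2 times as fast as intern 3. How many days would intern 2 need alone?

189/5 days

Let intern 3's rate be r; then intern 2's rate is (5/2)r, so together (5/2 + 1)r = (7/2)r = 1/27.
Thus r = 2/189 per day.
Intern 3 alone: 189/2 days; intern 2 alone: 189/5 days.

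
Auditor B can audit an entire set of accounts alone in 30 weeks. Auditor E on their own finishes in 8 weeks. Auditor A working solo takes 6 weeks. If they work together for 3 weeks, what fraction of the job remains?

1/40

Combined rate: 1/30 + 1/8 + 1/6 = (4 + 15 + 20)/120 = 39/120 = 13/40 per week.
In 3 weeks they complete 3·13/40 = 39/40 of the job.
So 1/40 remains.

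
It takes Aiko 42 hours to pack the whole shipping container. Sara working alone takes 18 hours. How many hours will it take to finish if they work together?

With two workers the combined time is the product over the sum: 42·18/(42+18) = 756/60 = 63/5 hours.

63/5 hours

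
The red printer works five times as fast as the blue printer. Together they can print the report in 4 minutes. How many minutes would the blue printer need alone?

24 minutes

Let the blue printer's rate be r; then the red printer's rate is 5r, so together (5 + 1)r = 6r = 1/4.
Thus r = 1/24 per minute.
The blue printer alone: 24 minutes; the red printer alone: 24/5 minutes.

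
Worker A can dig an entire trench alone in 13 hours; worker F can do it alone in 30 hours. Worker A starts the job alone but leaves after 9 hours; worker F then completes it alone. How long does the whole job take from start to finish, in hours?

In 9 hours worker A does 9/13 of the job, leaving 4/13.
Worker F works at 1/30 per hour, so finishing takes 4/13 ÷ 1/30 = 120/13 hours.
Total time = 9 + 120/13 = 237/13 hours.

237/13 hours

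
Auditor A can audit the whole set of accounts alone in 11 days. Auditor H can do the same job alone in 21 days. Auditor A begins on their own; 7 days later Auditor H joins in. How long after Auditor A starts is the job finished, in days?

In the first 7 days Auditor A alone does 7/11 of the job, leaving 4/11.
Once everyone is working, combined rate: 1/11 + 1/21 = (21 + 11)/231 = 32/231 per day.
Remaining 4/11 at 32/231 per day takes 21/8 days.
Total from the start = 7 + 21/8 = 77/8 days.

77/8 days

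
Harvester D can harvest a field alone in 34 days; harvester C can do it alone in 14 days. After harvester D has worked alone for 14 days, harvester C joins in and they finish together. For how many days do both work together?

35/6 days

In 14 days harvester D does 14/34 = 7/17 of the job, leaving 10/17.
Harvester D and harvester C together work at 12/119 per day, so finishing takes 10/17 ÷ 12/119 = 35/6 days.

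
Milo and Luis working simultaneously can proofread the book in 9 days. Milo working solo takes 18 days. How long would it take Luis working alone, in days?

Combined rate is 1/9 per day.
Known contribution: 1/18 per day.
So Luis's rate is 1/9 − 1/18 = 1/18, meaning 18 days alone.

18 days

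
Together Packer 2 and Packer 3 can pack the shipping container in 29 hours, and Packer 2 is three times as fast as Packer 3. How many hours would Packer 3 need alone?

116 hours

Let Packer 3's rate be r; then Packer 2's rate is 3r, so together (3 + 1)r = 4r = 1/29.
Thus r = 1/116 per hour.
Packer 3 alone: 116 hours; Packer 2 alone: 116/3 hours.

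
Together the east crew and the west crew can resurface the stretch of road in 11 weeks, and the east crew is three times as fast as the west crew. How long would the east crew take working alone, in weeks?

44/3 weeks

Let the west crew's rate be r; then the east crew's rate is 3r, so together (3 + 1)r = 4r = 1/11.
Thus r = 1/44 per week.
The west crew alone: 44 weeks; the east crew alone: 44/3 weeks.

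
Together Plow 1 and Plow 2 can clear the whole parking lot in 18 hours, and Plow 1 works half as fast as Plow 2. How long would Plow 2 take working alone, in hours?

Let Plow 2's rate be r; then Plow 1's rate is (1/2)r, so together (1/2 + 1)r = (3/2)r = 1/18.
Thus r = 1/27 per hour.
Plow 2 alone: 27 hours; Plow 1 alone: 54 hours.

27 hours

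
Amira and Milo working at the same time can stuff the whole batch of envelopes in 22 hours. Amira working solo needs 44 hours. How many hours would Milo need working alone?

Combined rate is 1/22 per hour.
Known contribution: 1/44 per hour.
So Milo's rate is 1/22 − 1/44 = 1/44, meaning 44 hours alone.

44 hours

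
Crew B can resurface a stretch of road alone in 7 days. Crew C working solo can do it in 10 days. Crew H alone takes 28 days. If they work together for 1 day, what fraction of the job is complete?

39/140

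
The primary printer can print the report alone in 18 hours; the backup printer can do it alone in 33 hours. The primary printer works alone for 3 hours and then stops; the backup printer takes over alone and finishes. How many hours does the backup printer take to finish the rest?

55/2 hours

In 3 hours the primary printer does 3/18 = 1/6 of the job, leaving 5/6.
The backup printer works at 1/33 per hour, so finishing takes 5/6 ÷ 1/33 = 55/2 hours.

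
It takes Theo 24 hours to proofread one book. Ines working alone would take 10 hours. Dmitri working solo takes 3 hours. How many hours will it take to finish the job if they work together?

Combined rate: 1/24 + 1/10 + 1/3 = (5 + 12 + 40)/120 = 57/120 = 19/40 per hour.
Time = 1 ÷ (19/40) = 40/19 hours.

40/19 hours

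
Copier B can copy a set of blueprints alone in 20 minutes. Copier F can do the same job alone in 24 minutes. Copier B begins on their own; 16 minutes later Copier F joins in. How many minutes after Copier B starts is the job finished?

200/11 minutes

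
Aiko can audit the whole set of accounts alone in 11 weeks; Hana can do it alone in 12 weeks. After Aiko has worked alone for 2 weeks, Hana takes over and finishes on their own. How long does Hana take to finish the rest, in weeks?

108/11 weeks

In 2 weeks Aiko does 2/11 of the job, leaving 9/11.
Hana works at 1/12 per week, so finishing takes 9/11 ÷ 1/12 = 108/11 weeks.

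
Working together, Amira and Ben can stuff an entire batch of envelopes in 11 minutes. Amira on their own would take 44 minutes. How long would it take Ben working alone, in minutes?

44/3 minutes

Combined rate is 1/11 per minute.
Known contribution: 1/44 per minute.
So Ben's rate is 1/11 − 1/44 = 3/44, meaning 44/3 minutes alone.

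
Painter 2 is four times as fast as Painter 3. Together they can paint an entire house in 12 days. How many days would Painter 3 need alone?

Let Painter 3's rate be r; then Painter 2's rate is 4r, so together (4 + 1)r = 5r = 1/12.
Thus r = 1/60 per day.
Painter 3 alone: 60 days; Painter 2 alone: 15 days.

60 days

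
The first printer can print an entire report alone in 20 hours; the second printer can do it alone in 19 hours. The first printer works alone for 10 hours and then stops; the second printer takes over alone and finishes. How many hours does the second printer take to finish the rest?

In 10 hours the first printer does 10/20 = 1/2 of the job, leaving 1/2.
The second printer works at 1/19 per hour, so finishing takes 1/2 ÷ 1/19 = 19/2 hours.

19/2 hours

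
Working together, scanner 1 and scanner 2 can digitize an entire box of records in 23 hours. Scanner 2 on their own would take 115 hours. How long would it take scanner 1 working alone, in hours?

Combined rate is 1/23 per hour.
Known contribution: 1/115 per hour.
So scanner 1's rate is 1/23 − 1/115 = 4/115, meaning 115/4 hours alone.

115/4 hours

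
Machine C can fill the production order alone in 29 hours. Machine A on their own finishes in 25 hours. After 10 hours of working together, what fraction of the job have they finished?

108/145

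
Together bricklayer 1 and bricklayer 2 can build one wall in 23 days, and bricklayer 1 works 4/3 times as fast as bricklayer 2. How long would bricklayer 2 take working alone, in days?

161/3 days

Let bricklayer 2's rate be r; then bricklayer 1's rate is (4/3)r, so together (4/3 + 1)r = (7/3)r = 1/23.
Thus r = 3/161 per day.
Bricklayer 2 alone: 161/3 days; bricklayer 1 alone: 161/4 days.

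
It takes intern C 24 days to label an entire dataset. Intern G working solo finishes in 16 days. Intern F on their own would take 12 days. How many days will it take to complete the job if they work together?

16/3 days

Combined rate: 1/24 + 1/16 + 1/12 = (2 + 3 + 4)/48 = 9/48 = 3/16 per day.
Time = 1 ÷ (3/16) = 16/3 days.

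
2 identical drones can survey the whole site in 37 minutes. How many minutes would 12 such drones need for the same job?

Total work is 2·37 = 74 drone-minutes.
With 12 drones: 74/12 = 37/6 minutes.

37/6 minutes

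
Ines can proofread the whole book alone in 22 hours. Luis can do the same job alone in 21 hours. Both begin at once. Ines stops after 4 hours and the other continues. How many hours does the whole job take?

In the first 4 hours the combined rate is 43/462, so 86/231 of the job is done, leaving 145/231.
After Ines leaves the rate is 1/21 per hour; the remaining 145/231 takes 145/11 hours.
Total = 4 + 145/11 = 189/11 hours.

189/11 hours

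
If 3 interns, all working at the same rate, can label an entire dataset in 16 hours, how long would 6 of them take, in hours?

8 hours

Total work is 3·16 = 48 intern-hours.
With 6 interns: 48/6 = 8 hours.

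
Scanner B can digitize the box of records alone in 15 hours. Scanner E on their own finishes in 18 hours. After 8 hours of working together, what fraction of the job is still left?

1/45

Combined rate: 1/15 + 1/18 = (6 + 5)/90 = 11/90 per hour.
In 8 hours they complete 8·11/90 = 44/45 of the job.
So 1/45 remains.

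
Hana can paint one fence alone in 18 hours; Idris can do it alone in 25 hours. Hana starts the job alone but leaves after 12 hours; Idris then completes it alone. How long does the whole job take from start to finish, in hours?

In 12 hours Hana does 12/18 = 2/3 of the job, leaving 1/3.
Idris works at 1/25 per hour, so finishing takes 1/3 ÷ 1/25 = 25/3 hours.
Total time = 12 + 25/3 = 61/3 hours.

61/3 hours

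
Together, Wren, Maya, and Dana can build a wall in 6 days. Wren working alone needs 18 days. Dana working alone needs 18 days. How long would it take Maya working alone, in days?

18 days

Combined rate is 1/6 per day.
Known contribution: 1/18 + 1/18 = (1 + 1)/18 = 2/18 = 1/9 per day.
So Maya's rate is 1/6 − 1/9 = 1/18, meaning 18 days alone.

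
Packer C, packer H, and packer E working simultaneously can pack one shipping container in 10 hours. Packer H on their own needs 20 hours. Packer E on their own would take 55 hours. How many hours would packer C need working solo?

220/7 hours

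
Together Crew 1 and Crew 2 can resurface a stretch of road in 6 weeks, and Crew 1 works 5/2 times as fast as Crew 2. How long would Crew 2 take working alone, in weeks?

Let Crew 2's rate be r; then Crew 1's rate is (5/2)r, so together (5/2 + 1)r = (7/2)r = 1/6.
Thus r = 1/21 per week.
Crew 2 alone: 21 weeks; Crew 1 alone: 42/5 weeks.

21 weeks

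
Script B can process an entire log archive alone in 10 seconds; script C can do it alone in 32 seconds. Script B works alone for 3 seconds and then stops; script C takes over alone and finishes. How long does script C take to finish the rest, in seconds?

In 3 seconds script B does 3/10 of the job, leaving 7/10.
Script C works at 1/32 per second, so finishing takes 7/10 ÷ 1/32 = 112/5 seconds.

112/5 seconds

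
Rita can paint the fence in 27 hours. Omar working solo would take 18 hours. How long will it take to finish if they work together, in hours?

With two workers the combined time is the product over the sum: 27·18/(27+18) = 486/45 = 54/5 hours.

54/5 hours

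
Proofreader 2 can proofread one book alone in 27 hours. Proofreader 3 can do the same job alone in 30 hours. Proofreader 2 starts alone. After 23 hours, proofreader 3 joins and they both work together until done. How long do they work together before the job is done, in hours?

40/19 hours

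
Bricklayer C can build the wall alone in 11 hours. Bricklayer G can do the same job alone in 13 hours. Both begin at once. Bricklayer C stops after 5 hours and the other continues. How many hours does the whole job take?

In the first 5 hours the combined rate is 24/143, so 120/143 of the job is done, leaving 23/143.
After Bricklayer C leaves the rate is 1/13 per hour; the remaining 23/143 takes 23/11 hours.
Total = 5 + 23/11 = 78/11 hours.

78/11 hours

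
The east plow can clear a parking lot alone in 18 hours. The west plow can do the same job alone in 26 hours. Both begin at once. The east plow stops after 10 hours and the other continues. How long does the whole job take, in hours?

104/9 hours

In the first 10 hours the combined rate is 11/117, so 110/117 of the job is done, leaving 7/117.
After the east plow leaves the rate is 1/26 per hour; the remaining 7/117 takes 14/9 hours.
Total = 10 + 14/9 = 104/9 hours.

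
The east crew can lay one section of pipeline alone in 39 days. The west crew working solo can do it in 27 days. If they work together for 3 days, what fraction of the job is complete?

22/117

Combined rate: 1/39 + 1/27 = (9 + 13)/351 = 22/351 per day.
In 3 days they complete 3·22/351 = 22/117 of the job.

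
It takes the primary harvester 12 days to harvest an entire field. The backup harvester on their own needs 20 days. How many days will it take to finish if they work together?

15/2 days

Combined rate: 1/12 + 1/20 = (5 + 3)/60 = 8/60 = 2/15 per day.
Time = 1 ÷ (2/15) = 15/2 days.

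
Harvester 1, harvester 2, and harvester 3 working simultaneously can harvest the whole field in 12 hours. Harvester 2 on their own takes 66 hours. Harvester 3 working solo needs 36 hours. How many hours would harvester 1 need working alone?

Combined rate is 1/12 per hour.
Known contribution: 1/66 + 1/36 = (6 + 11)/396 = 17/396 per hour.
So harvester 1's rate is 1/12 − 17/396 = 4/99, meaning 99/4 hours alone.

99/4 hours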